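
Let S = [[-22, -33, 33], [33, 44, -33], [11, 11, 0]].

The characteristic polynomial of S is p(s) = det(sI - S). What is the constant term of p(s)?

p(s) = s^3 - 22s^2 + 121s.
The constant term is 0.

0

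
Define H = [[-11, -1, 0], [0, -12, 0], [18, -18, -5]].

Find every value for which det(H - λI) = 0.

-12, -11, -5

Set up det(rI - H) = 0.
Cofactor expansion gives p(r) = r^3 + 28r^2 + 247r + 660.
Try r = -11: p(-11) = 0, so -11 is a root.
Factor out (r + 11): p(r) = (r + 11)·(r^2 + 17r + 60).
The quadratic factors as (r + 12)·(r + 5).
Eigenvalues: -12, -11, -5.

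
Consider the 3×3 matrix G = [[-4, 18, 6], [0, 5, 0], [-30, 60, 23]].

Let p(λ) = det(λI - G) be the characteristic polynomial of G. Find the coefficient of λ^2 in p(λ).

The coefficient of λ^2 of det(λI - G) is −trace(G).
trace(G) = (-4) + (5) + (23) = 24, so the coefficient is -24.

-24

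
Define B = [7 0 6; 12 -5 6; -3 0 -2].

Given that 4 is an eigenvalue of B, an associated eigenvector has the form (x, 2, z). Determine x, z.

2, -1

We need (B - 4I)v = 0.
B - 4I = [[3, 0, 6], [12, -9, 6], [-3, 0, -6]].
Row 1: (3)·x + (0)·2 + (6)·z = 0
Row 2: (12)·x + (-9)·2 + (6)·z = 0
Row 3: (-3)·x + (0)·2 + (-6)·z = 0
Solving gives x = 2, z = -1.
Check: B·(2, 2, -1) = (8, 8, -4) = 4·(2, 2, -1).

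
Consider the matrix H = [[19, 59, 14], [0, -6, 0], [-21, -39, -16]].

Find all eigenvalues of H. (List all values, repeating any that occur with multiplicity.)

Compute the characteristic polynomial p(λ) = det(λI - H).
Expanding along the first row, p(λ) = λ^3 + 3λ^2 - 28λ - 60.
Rational-root test: λ = -2 gives p(-2) = 0.
Dividing by (λ + 2) leaves λ^2 + λ - 30.
The quadratic factors as (λ + 6)·(λ - 5).
Eigenvalues: -6, -2, 5.

-6, -2, 5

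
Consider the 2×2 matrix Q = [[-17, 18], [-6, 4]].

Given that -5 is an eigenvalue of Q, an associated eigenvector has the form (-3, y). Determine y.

-2

We need (Q + 5I)v = 0.
Q + 5I = [[-12, 18], [-6, 9]].
Row 1: (-12)·-3 + (18)·y = 0
Row 2: (-6)·-3 + (9)·y = 0
Solving gives y = -2.
Check: Q·(-3, -2) = (15, 10) = -5·(-3, -2).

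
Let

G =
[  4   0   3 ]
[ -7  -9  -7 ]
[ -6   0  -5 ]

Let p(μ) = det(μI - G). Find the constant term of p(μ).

-18

p(μ) = μ^3 + 10μ^2 + 7μ - 18.
The constant term is -18.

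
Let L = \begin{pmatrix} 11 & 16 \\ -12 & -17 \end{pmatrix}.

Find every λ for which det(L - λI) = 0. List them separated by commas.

det(L - μI) = (11 - μ)(-17 - μ) - (16)·(-12) = μ^2 + 6μ + 5.
This factors as (μ + 5)·(μ + 1) = 0.
Eigenvalues: -5, -1.

-5, -1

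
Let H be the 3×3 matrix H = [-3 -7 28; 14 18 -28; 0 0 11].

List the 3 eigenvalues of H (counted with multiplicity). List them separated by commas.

The characteristic polynomial is p(λ) = det(λI - H).
Expanding along the first row, p(λ) = λ^3 - 26λ^2 + 209λ - 484.
Try λ = 4: p(4) = 0, so 4 is a root.
Factor out (λ - 4): p(λ) = (λ - 4)·(λ^2 - 22λ + 121).
The quadratic factor is (λ - 11)^2.
Eigenvalues: 4, 11, 11.

4, 11, 11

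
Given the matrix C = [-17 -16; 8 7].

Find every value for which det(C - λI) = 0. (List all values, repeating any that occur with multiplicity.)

-9, -1

det(C - rI) = (-17 - r)(7 - r) - (-16)·(8) = r^2 + 10r + 9.
This factors as (r + 9)·(r + 1) = 0.
Eigenvalues: -9, -1.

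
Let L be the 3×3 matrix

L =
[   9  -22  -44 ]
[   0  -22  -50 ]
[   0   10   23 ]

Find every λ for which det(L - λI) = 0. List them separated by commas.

The characteristic polynomial is p(s) = det(sI - L).
Expanding the 3×3 determinant: p(s) = s^3 - 10s^2 + 3s + 54.
Since p(3) = 0, s = 3 is a root.
Factor out (s - 3): p(s) = (s - 3)·(s^2 - 7s - 18).
The quadratic factors as (s + 2)·(s - 9).
Eigenvalues: -2, 3, 9.

-2, 3, 9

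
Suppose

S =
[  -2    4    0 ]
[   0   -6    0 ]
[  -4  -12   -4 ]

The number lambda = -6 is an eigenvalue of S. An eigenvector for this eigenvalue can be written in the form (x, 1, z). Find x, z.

-1, 4

We need (S + 6I)v = 0.
S + 6I = [[4, 4, 0], [0, 0, 0], [-4, -12, 2]].
Row 1: (4)·x + (4)·1 + (0)·z = 0
Row 2: (0)·x + (0)·1 + (0)·z = 0
Row 3: (-4)·x + (-12)·1 + (2)·z = 0
Solving gives x = -1, z = 4.
Check: S·(-1, 1, 4) = (6, -6, -24) = -6·(-1, 1, 4).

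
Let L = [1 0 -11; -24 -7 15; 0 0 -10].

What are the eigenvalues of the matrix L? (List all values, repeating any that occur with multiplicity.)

-10, -7, 1

The characteristic polynomial is p(t) = det(tI - L).
Expanding the 3×3 determinant: p(t) = t^3 + 16t^2 + 53t - 70.
Since p(1) = 0, t = 1 is a root.
Factor out (t - 1): p(t) = (t - 1)·(t^2 + 17t + 70).
The quadratic factors as (t + 10)·(t + 7).
Eigenvalues: -10, -7, 1.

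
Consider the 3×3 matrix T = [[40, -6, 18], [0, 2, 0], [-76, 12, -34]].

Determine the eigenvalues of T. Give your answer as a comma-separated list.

2, 2, 4

Set up det(λI - T) = 0.
Cofactor expansion gives p(λ) = λ^3 - 8λ^2 + 20λ - 16.
Try λ = 4: p(4) = 0, so 4 is a root.
Dividing by (λ - 4) leaves λ^2 - 4λ + 4.
The quadratic factor is (λ - 2)^2.
Eigenvalues: 2, 2, 4.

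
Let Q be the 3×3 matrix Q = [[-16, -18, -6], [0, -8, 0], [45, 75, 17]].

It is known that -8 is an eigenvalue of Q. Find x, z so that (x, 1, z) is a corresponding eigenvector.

We need (Q + 8I)v = 0.
Q + 8I = [[-8, -18, -6], [0, 0, 0], [45, 75, 25]].
Row 1: (-8)·x + (-18)·1 + (-6)·z = 0
Row 2: (0)·x + (0)·1 + (0)·z = 0
Row 3: (45)·x + (75)·1 + (25)·z = 0
Solving gives x = 0, z = -3.
Check: Q·(0, 1, -3) = (0, -8, 24) = -8·(0, 1, -3).

0, -3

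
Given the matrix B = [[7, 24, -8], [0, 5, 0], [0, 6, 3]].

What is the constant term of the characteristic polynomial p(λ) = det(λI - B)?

-105

p(0) = det(0·I − B) = det(−B) = (−1)^3·det(B).
det(B) = 105, so p(0) = -105.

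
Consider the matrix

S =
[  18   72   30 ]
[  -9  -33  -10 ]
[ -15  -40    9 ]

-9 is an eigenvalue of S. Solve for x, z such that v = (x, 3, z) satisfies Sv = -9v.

We need (S + 9I)v = 0.
S + 9I = [[27, 72, 30], [-9, -24, -10], [-15, -40, 18]].
Row 1: (27)·x + (72)·3 + (30)·z = 0
Row 2: (-9)·x + (-24)·3 + (-10)·z = 0
Row 3: (-15)·x + (-40)·3 + (18)·z = 0
Solving gives x = -8, z = 0.
Check: S·(-8, 3, 0) = (72, -27, 0) = -9·(-8, 3, 0).

-8, 0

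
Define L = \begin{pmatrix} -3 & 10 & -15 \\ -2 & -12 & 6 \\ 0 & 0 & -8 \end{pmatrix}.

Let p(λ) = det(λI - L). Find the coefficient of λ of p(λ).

176

p(λ) = λ^3 + 23λ^2 + 176λ + 448.
The coefficient of λ is 176.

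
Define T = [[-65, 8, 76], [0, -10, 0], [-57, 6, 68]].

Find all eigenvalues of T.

Set up det(μI - T) = 0.
Expanding the 3×3 determinant: p(μ) = μ^3 + 7μ^2 - 118μ - 880.
Rational-root test: μ = 11 gives p(11) = 0.
Factor out (μ - 11): p(μ) = (μ - 11)·(μ^2 + 18μ + 80).
The quadratic factors as (μ + 10)·(μ + 8).
Eigenvalues: -10, -8, 11.

-10, -8, 11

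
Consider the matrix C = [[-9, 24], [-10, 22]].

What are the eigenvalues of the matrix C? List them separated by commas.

det(C - rI) = (-9 - r)(22 - r) - (24)·(-10) = r^2 - 13r + 42.
This factors as (r - 6)·(r - 7) = 0.
Eigenvalues: 6, 7.

6, 7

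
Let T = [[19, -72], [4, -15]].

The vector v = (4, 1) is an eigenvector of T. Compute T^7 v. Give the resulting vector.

(4, 1)

First find the eigenvalue: Tv = (4, 1) = 1·(4, 1), so λ = 1.
Then T^7 v = λ^7·v = 1^7·(4, 1) = 1·(4, 1) = (4, 1).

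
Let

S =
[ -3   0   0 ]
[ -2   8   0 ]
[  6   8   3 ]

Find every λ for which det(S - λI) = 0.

-3, 3, 8

S is lower triangular, so its eigenvalues are the diagonal entries.
Diagonal: -3, 8, 3.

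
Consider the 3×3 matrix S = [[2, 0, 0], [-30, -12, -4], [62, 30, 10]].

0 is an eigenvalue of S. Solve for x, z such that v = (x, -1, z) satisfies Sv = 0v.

We need (S)v = 0.
S = [[2, 0, 0], [-30, -12, -4], [62, 30, 10]].
Row 1: (2)·x + (0)·-1 + (0)·z = 0
Row 2: (-30)·x + (-12)·-1 + (-4)·z = 0
Row 3: (62)·x + (30)·-1 + (10)·z = 0
Solving gives x = 0, z = 3.
Check: S·(0, -1, 3) = (0, 0, 0) = 0·(0, -1, 3).

0, 3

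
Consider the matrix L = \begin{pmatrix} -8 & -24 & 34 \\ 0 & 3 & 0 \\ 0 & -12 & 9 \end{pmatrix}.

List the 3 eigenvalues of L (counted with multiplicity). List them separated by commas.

-8, 3, 9

The characteristic polynomial is p(μ) = det(μI - L).
Expanding along the first row, p(μ) = μ^3 - 4μ^2 - 69μ + 216.
Rational-root test: μ = 3 gives p(3) = 0.
Dividing by (μ - 3) leaves μ^2 - μ - 72.
The quadratic factors as (μ + 8)·(μ - 9).
Eigenvalues: -8, 3, 9.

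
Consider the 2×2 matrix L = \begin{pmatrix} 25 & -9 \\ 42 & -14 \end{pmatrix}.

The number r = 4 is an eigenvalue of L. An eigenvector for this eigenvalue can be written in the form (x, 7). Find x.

3

We need (L - 4I)v = 0.
L - 4I = [[21, -9], [42, -18]].
Row 1: (21)·x + (-9)·7 = 0
Row 2: (42)·x + (-18)·7 = 0
Solving gives x = 3.
Check: L·(3, 7) = (12, 28) = 4·(3, 7).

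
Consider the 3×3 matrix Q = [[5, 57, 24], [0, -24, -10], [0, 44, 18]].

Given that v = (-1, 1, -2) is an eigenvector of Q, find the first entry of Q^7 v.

16384

First find the eigenvalue: Qv = (4, -4, 8) = -4·(-1, 1, -2), so λ = -4.
Then Q^7 v = λ^7·v = (-4)^7·(-1, 1, -2) = -16384·(-1, 1, -2) = (16384, -16384, 32768).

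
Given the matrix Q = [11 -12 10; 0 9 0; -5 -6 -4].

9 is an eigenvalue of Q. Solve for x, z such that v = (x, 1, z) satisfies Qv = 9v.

We need (Q - 9I)v = 0.
Q - 9I = [[2, -12, 10], [0, 0, 0], [-5, -6, -13]].
Row 1: (2)·x + (-12)·1 + (10)·z = 0
Row 2: (0)·x + (0)·1 + (0)·z = 0
Row 3: (-5)·x + (-6)·1 + (-13)·z = 0
Solving gives x = -9, z = 3.
Check: Q·(-9, 1, 3) = (-81, 9, 27) = 9·(-9, 1, 3).

-9, 3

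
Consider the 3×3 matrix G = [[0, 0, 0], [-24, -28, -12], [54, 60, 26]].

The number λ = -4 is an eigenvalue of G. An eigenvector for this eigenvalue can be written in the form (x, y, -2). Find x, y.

0, 1

We need (G + 4I)v = 0.
G + 4I = [[4, 0, 0], [-24, -24, -12], [54, 60, 30]].
Row 1: (4)·x + (0)·y + (0)·-2 = 0
Row 2: (-24)·x + (-24)·y + (-12)·-2 = 0
Row 3: (54)·x + (60)·y + (30)·-2 = 0
Solving gives x = 0, y = 1.
Check: G·(0, 1, -2) = (0, -4, 8) = -4·(0, 1, -2).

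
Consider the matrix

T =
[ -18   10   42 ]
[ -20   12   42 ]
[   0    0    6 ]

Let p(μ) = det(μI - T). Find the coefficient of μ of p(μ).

-52

p(μ) = μ^3 - 52μ + 96.
The coefficient of μ is -52.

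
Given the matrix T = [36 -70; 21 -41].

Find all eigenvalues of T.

-6, 1

det(T - lambda·I) = (36 - lambda)(-41 - lambda) - (-70)·(21) = lambda^2 + 5·lambda - 6.
This factors as (lambda + 6)·(lambda - 1) = 0.
Eigenvalues: -6, 1.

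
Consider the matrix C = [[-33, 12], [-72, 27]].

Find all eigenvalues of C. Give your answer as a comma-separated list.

det(C - λI) = (-33 - λ)(27 - λ) - (12)·(-72) = λ^2 + 6λ - 27.
This factors as (λ + 9)·(λ - 3) = 0.
Eigenvalues: -9, 3.

-9, 3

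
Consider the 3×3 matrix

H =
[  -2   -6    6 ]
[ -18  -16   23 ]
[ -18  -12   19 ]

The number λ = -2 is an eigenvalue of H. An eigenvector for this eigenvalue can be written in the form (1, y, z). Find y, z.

We need (H + 2I)v = 0.
H + 2I = [[0, -6, 6], [-18, -14, 23], [-18, -12, 21]].
Row 1: (0)·1 + (-6)·y + (6)·z = 0
Row 2: (-18)·1 + (-14)·y + (23)·z = 0
Row 3: (-18)·1 + (-12)·y + (21)·z = 0
Solving gives y = 2, z = 2.
Check: H·(1, 2, 2) = (-2, -4, -4) = -2·(1, 2, 2).

2, 2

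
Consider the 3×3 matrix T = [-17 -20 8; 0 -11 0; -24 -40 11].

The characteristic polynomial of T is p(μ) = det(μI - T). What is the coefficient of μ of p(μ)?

71

p(μ) = μ^3 + 17μ^2 + 71μ + 55.
The coefficient of μ is 71.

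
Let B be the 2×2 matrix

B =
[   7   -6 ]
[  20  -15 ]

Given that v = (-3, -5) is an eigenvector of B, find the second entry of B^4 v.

-405

First find the eigenvalue: Bv = (9, 15) = -3·(-3, -5), so λ = -3.
Then B^4 v = λ^4·v = (-3)^4·(-3, -5) = 81·(-3, -5) = (-243, -405).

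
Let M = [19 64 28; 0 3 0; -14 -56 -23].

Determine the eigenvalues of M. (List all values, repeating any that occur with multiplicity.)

-9, 3, 5

The characteristic polynomial is p(λ) = det(λI - M).
Expanding along the first row, p(λ) = λ^3 + λ^2 - 57λ + 135.
Try λ = 3: p(3) = 0, so 3 is a root.
Dividing by (λ - 3) leaves λ^2 + 4λ - 45.
The quadratic factors as (λ + 9)·(λ - 5).
Eigenvalues: -9, 3, 5.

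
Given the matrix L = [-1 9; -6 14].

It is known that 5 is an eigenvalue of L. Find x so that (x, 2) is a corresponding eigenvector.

3

We need (L - 5I)v = 0.
L - 5I = [[-6, 9], [-6, 9]].
Row 1: (-6)·x + (9)·2 = 0
Row 2: (-6)·x + (9)·2 = 0
Solving gives x = 3.
Check: L·(3, 2) = (15, 10) = 5·(3, 2).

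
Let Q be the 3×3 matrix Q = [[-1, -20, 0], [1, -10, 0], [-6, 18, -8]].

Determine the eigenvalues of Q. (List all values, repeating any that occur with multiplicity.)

Compute the characteristic polynomial p(lambda) = det(lambda·I - Q).
Cofactor expansion gives p(lambda) = lambda^3 + 19·lambda^2 + 118·lambda + 240.
Try lambda = -8: p(-8) = 0, so -8 is a root.
Dividing by (lambda + 8) leaves lambda^2 + 11·lambda + 30.
The quadratic factors as (lambda + 6)·(lambda + 5).
Eigenvalues: -8, -6, -5.

-8, -6, -5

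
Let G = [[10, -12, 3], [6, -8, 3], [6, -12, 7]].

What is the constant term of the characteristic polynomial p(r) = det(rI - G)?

p(0) = det(0·I − G) = det(−G) = (−1)^3·det(G).
det(G) = 16, so p(0) = -16.

-16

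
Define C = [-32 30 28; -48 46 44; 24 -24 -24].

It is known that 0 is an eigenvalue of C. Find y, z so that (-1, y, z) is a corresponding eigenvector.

-2, 1

We need (C)v = 0.
C = [[-32, 30, 28], [-48, 46, 44], [24, -24, -24]].
Row 1: (-32)·-1 + (30)·y + (28)·z = 0
Row 2: (-48)·-1 + (46)·y + (44)·z = 0
Row 3: (24)·-1 + (-24)·y + (-24)·z = 0
Solving gives y = -2, z = 1.
Check: C·(-1, -2, 1) = (0, 0, 0) = 0·(-1, -2, 1).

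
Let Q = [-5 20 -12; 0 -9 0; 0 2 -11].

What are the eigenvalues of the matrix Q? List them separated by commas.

The characteristic polynomial is p(λ) = det(λI - Q).
Expanding the 3×3 determinant: p(λ) = λ^3 + 25λ^2 + 199λ + 495.
Since p(-5) = 0, λ = -5 is a root.
Factor out (λ + 5): p(λ) = (λ + 5)·(λ^2 + 20λ + 99).
The quadratic factors as (λ + 11)·(λ + 9).
Eigenvalues: -11, -9, -5.

-11, -9, -5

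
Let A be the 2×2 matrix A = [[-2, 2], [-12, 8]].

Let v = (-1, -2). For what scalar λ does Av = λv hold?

2

Compute Av: A·(-1, -2) = (-2, -4).
Since Av = λv, compare component 1: -2 = λ·-1, so λ = 2.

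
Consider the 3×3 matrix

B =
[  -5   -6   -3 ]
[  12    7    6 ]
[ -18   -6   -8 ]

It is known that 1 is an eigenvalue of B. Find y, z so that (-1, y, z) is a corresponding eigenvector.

We need (B - 1I)v = 0.
B - 1I = [[-6, -6, -3], [12, 6, 6], [-18, -6, -9]].
Row 1: (-6)·-1 + (-6)·y + (-3)·z = 0
Row 2: (12)·-1 + (6)·y + (6)·z = 0
Row 3: (-18)·-1 + (-6)·y + (-9)·z = 0
Solving gives y = 0, z = 2.
Check: B·(-1, 0, 2) = (-1, 0, 2) = 1·(-1, 0, 2).

0, 2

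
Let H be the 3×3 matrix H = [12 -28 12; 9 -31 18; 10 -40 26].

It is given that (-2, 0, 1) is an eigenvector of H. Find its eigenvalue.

Compute Hv: H·(-2, 0, 1) = (-12, 0, 6).
Since Hv = λv, compare component 1: -12 = λ·-2, so λ = 6.

6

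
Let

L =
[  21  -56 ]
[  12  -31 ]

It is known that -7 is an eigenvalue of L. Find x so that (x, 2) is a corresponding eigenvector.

4

We need (L + 7I)v = 0.
L + 7I = [[28, -56], [12, -24]].
Row 1: (28)·x + (-56)·2 = 0
Row 2: (12)·x + (-24)·2 = 0
Solving gives x = 4.
Check: L·(4, 2) = (-28, -14) = -7·(4, 2).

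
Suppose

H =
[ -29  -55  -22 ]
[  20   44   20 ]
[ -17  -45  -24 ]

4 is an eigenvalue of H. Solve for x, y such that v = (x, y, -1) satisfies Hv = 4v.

We need (H - 4I)v = 0.
H - 4I = [[-33, -55, -22], [20, 40, 20], [-17, -45, -28]].
Row 1: (-33)·x + (-55)·y + (-22)·-1 = 0
Row 2: (20)·x + (40)·y + (20)·-1 = 0
Row 3: (-17)·x + (-45)·y + (-28)·-1 = 0
Solving gives x = -1, y = 1.
Check: H·(-1, 1, -1) = (-4, 4, -4) = 4·(-1, 1, -1).

-1, 1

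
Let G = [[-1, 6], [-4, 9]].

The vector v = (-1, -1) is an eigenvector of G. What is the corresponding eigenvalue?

Compute Gv: G·(-1, -1) = (-5, -5).
Since Gv = λv, compare component 1: -5 = λ·-1, so λ = 5.

5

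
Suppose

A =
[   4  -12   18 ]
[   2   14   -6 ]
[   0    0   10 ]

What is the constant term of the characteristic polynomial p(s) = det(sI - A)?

p(0) = det(0·I − A) = det(−A) = (−1)^3·det(A).
det(A) = 800, so p(0) = -800.

-800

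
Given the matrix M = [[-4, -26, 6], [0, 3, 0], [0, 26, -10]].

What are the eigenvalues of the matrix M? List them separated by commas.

-10, -4, 3

Set up det(λI - M) = 0.
Expanding along the first row, p(λ) = λ^3 + 11λ^2 - 2λ - 120.
Rational-root test: λ = -10 gives p(-10) = 0.
Dividing by (λ + 10) leaves λ^2 + λ - 12.
The quadratic factors as (λ + 4)·(λ - 3).
Eigenvalues: -10, -4, 3.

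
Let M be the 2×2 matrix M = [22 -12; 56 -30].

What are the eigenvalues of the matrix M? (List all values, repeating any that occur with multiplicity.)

det(M - μI) = (22 - μ)(-30 - μ) - (-12)·(56) = μ^2 + 8μ + 12.
This factors as (μ + 6)·(μ + 2) = 0.
Eigenvalues: -6, -2.

-6, -2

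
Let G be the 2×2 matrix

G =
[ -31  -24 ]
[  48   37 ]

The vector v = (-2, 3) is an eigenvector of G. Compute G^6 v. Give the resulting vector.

First find the eigenvalue: Gv = (-10, 15) = 5·(-2, 3), so λ = 5.
Then G^6 v = λ^6·v = 5^6·(-2, 3) = 15625·(-2, 3) = (-31250, 46875).

(-31250, 46875)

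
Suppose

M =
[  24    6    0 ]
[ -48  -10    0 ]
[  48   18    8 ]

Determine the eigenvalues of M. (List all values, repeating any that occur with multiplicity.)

6, 8, 8

Set up det(μI - M) = 0.
Expanding along the first row, p(μ) = μ^3 - 22μ^2 + 160μ - 384.
Try μ = 6: p(6) = 0, so 6 is a root.
Factor out (μ - 6): p(μ) = (μ - 6)·(μ^2 - 16μ + 64).
The quadratic factor is (μ - 8)^2.
Eigenvalues: 6, 8, 8.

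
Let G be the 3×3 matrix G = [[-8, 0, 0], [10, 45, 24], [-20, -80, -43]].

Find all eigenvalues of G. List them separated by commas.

-8, -3, 5

Set up det(μI - G) = 0.
Expanding along the first row, p(μ) = μ^3 + 6μ^2 - 31μ - 120.
Rational-root test: μ = -3 gives p(-3) = 0.
Factor out (μ + 3): p(μ) = (μ + 3)·(μ^2 + 3μ - 40).
The quadratic factors as (μ + 8)·(μ - 5).
Eigenvalues: -8, -3, 5.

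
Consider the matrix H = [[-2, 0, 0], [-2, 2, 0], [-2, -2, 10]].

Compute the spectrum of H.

H is lower triangular, so its eigenvalues are the diagonal entries.
Diagonal: -2, 2, 10.

-2, 2, 10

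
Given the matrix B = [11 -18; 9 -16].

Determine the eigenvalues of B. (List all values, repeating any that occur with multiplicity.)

-7, 2

det(B - rI) = (11 - r)(-16 - r) - (-18)·(9) = r^2 + 5r - 14.
This factors as (r + 7)·(r - 2) = 0.
Eigenvalues: -7, 2.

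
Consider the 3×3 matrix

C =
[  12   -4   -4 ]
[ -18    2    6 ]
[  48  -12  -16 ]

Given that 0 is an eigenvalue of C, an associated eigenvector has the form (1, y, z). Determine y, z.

0, 3

We need (C)v = 0.
C = [[12, -4, -4], [-18, 2, 6], [48, -12, -16]].
Row 1: (12)·1 + (-4)·y + (-4)·z = 0
Row 2: (-18)·1 + (2)·y + (6)·z = 0
Row 3: (48)·1 + (-12)·y + (-16)·z = 0
Solving gives y = 0, z = 3.
Check: C·(1, 0, 3) = (0, 0, 0) = 0·(1, 0, 3).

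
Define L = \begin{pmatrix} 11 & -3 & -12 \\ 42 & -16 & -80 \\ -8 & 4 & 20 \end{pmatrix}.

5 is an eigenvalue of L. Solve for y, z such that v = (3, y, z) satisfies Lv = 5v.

We need (L - 5I)v = 0.
L - 5I = [[6, -3, -12], [42, -21, -80], [-8, 4, 15]].
Row 1: (6)·3 + (-3)·y + (-12)·z = 0
Row 2: (42)·3 + (-21)·y + (-80)·z = 0
Row 3: (-8)·3 + (4)·y + (15)·z = 0
Solving gives y = 6, z = 0.
Check: L·(3, 6, 0) = (15, 30, 0) = 5·(3, 6, 0).

6, 0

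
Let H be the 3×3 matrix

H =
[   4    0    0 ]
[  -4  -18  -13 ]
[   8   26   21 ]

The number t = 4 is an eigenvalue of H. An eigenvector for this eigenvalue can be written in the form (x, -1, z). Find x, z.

-1, 2

We need (H - 4I)v = 0.
H - 4I = [[0, 0, 0], [-4, -22, -13], [8, 26, 17]].
Row 1: (0)·x + (0)·-1 + (0)·z = 0
Row 2: (-4)·x + (-22)·-1 + (-13)·z = 0
Row 3: (8)·x + (26)·-1 + (17)·z = 0
Solving gives x = -1, z = 2.
Check: H·(-1, -1, 2) = (-4, -4, 8) = 4·(-1, -1, 2).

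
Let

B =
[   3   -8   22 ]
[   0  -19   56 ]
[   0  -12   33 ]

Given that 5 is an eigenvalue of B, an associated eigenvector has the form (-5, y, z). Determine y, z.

We need (B - 5I)v = 0.
B - 5I = [[-2, -8, 22], [0, -24, 56], [0, -12, 28]].
Row 1: (-2)·-5 + (-8)·y + (22)·z = 0
Row 2: (0)·-5 + (-24)·y + (56)·z = 0
Row 3: (0)·-5 + (-12)·y + (28)·z = 0
Solving gives y = -7, z = -3.
Check: B·(-5, -7, -3) = (-25, -35, -15) = 5·(-5, -7, -3).

-7, -3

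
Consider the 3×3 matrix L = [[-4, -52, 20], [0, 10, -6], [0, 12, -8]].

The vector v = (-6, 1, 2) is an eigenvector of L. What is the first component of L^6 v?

First find the eigenvalue: Lv = (12, -2, -4) = -2·(-6, 1, 2), so λ = -2.
Then L^6 v = λ^6·v = (-2)^6·(-6, 1, 2) = 64·(-6, 1, 2) = (-384, 64, 128).

-384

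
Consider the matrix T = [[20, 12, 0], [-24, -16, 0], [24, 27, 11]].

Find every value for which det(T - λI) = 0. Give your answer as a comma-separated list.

Set up det(lambda·I - T) = 0.
Expanding the 3×3 determinant: p(lambda) = lambda^3 - 15·lambda^2 + 12·lambda + 352.
Since p(8) = 0, lambda = 8 is a root.
Factor out (lambda - 8): p(lambda) = (lambda - 8)·(lambda^2 - 7·lambda - 44).
The quadratic factors as (lambda + 4)·(lambda - 11).
Eigenvalues: -4, 8, 11.

-4, 8, 11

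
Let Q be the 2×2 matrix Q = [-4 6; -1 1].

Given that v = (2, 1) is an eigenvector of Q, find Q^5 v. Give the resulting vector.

First find the eigenvalue: Qv = (-2, -1) = -1·(2, 1), so λ = -1.
Then Q^5 v = λ^5·v = (-1)^5·(2, 1) = -1·(2, 1) = (-2, -1).

(-2, -1)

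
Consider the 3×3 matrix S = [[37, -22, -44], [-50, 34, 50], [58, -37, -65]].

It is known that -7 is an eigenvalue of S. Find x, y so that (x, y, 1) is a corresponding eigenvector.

1, 0

We need (S + 7I)v = 0.
S + 7I = [[44, -22, -44], [-50, 41, 50], [58, -37, -58]].
Row 1: (44)·x + (-22)·y + (-44)·1 = 0
Row 2: (-50)·x + (41)·y + (50)·1 = 0
Row 3: (58)·x + (-37)·y + (-58)·1 = 0
Solving gives x = 1, y = 0.
Check: S·(1, 0, 1) = (-7, 0, -7) = -7·(1, 0, 1).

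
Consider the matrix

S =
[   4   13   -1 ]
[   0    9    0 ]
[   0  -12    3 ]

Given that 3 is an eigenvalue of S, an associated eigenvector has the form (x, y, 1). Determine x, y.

1, 0

We need (S - 3I)v = 0.
S - 3I = [[1, 13, -1], [0, 6, 0], [0, -12, 0]].
Row 1: (1)·x + (13)·y + (-1)·1 = 0
Row 2: (0)·x + (6)·y + (0)·1 = 0
Row 3: (0)·x + (-12)·y + (0)·1 = 0
Solving gives x = 1, y = 0.
Check: S·(1, 0, 1) = (3, 0, 3) = 3·(1, 0, 1).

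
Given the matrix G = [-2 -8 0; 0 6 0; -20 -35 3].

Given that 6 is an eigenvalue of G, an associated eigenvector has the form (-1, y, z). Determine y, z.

We need (G - 6I)v = 0.
G - 6I = [[-8, -8, 0], [0, 0, 0], [-20, -35, -3]].
Row 1: (-8)·-1 + (-8)·y + (0)·z = 0
Row 2: (0)·-1 + (0)·y + (0)·z = 0
Row 3: (-20)·-1 + (-35)·y + (-3)·z = 0
Solving gives y = 1, z = -5.
Check: G·(-1, 1, -5) = (-6, 6, -30) = 6·(-1, 1, -5).

1, -5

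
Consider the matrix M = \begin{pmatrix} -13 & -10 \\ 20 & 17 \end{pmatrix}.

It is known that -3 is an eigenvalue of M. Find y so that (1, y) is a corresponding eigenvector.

We need (M + 3I)v = 0.
M + 3I = [[-10, -10], [20, 20]].
Row 1: (-10)·1 + (-10)·y = 0
Row 2: (20)·1 + (20)·y = 0
Solving gives y = -1.
Check: M·(1, -1) = (-3, 3) = -3·(1, -1).

-1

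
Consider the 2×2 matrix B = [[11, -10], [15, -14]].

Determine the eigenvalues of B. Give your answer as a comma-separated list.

det(B - rI) = (11 - r)(-14 - r) - (-10)·(15) = r^2 + 3r - 4.
This factors as (r + 4)·(r - 1) = 0.
Eigenvalues: -4, 1.

-4, 1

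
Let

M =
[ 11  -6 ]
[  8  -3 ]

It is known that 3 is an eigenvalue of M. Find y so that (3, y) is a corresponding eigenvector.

We need (M - 3I)v = 0.
M - 3I = [[8, -6], [8, -6]].
Row 1: (8)·3 + (-6)·y = 0
Row 2: (8)·3 + (-6)·y = 0
Solving gives y = 4.
Check: M·(3, 4) = (9, 12) = 3·(3, 4).

4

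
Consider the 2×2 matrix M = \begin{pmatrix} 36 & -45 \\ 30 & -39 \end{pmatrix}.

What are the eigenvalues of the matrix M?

det(M - λI) = (36 - λ)(-39 - λ) - (-45)·(30) = λ^2 + 3λ - 54.
This factors as (λ + 9)·(λ - 6) = 0.
Eigenvalues: -9, 6.

-9, 6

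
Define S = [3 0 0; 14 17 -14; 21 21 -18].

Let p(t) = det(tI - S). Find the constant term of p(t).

36

p(t) = t^3 - 2t^2 - 15t + 36.
The constant term is 36.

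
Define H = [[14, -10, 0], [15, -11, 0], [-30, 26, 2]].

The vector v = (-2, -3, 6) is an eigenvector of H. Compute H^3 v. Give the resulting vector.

First find the eigenvalue: Hv = (2, 3, -6) = -1·(-2, -3, 6), so λ = -1.
Then H^3 v = λ^3·v = (-1)^3·(-2, -3, 6) = -1·(-2, -3, 6) = (2, 3, -6).

(2, 3, -6)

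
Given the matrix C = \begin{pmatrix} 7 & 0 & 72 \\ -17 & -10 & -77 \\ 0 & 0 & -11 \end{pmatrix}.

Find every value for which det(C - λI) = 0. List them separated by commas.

-11, -10, 7

Compute the characteristic polynomial p(λ) = det(λI - C).
Expanding along the first row, p(λ) = λ^3 + 14λ^2 - 37λ - 770.
Try λ = 7: p(7) = 0, so 7 is a root.
Dividing by (λ - 7) leaves λ^2 + 21λ + 110.
The quadratic factors as (λ + 11)·(λ + 10).
Eigenvalues: -11, -10, 7.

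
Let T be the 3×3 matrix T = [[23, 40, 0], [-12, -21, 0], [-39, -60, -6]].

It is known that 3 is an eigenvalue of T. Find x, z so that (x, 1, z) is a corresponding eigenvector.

We need (T - 3I)v = 0.
T - 3I = [[20, 40, 0], [-12, -24, 0], [-39, -60, -9]].
Row 1: (20)·x + (40)·1 + (0)·z = 0
Row 2: (-12)·x + (-24)·1 + (0)·z = 0
Row 3: (-39)·x + (-60)·1 + (-9)·z = 0
Solving gives x = -2, z = 2.
Check: T·(-2, 1, 2) = (-6, 3, 6) = 3·(-2, 1, 2).

-2, 2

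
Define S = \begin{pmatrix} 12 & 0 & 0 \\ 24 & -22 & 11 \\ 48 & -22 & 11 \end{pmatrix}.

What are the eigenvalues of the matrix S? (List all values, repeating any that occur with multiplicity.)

-11, 0, 12

The characteristic polynomial is p(s) = det(sI - S).
Cofactor expansion gives p(s) = s^3 - s^2 - 132s.
Rational-root test: s = -11 gives p(-11) = 0.
Factor out (s + 11): p(s) = (s + 11)·(s^2 - 12s).
The quadratic factors as s·(s - 12).
Eigenvalues: -11, 0, 12.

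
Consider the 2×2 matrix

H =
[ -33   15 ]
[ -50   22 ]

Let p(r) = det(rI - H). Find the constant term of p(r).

p(r) = r^2 + 11r + 24.
The constant term is 24.

24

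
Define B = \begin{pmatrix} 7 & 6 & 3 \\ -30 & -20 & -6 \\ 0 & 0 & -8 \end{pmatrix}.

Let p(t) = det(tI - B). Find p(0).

320

p(0) = det(0·I − B) = det(−B) = (−1)^3·det(B).
det(B) = -320, so p(0) = 320.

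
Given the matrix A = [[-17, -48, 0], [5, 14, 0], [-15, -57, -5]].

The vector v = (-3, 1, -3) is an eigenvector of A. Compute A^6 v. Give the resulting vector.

First find the eigenvalue: Av = (3, -1, 3) = -1·(-3, 1, -3), so λ = -1.
Then A^6 v = λ^6·v = (-1)^6·(-3, 1, -3) = 1·(-3, 1, -3) = (-3, 1, -3).

(-3, 1, -3)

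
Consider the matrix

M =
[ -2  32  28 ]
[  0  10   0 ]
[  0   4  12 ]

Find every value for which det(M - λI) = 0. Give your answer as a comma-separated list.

Compute the characteristic polynomial p(r) = det(rI - M).
Expanding the 3×3 determinant: p(r) = r^3 - 20r^2 + 76r + 240.
Rational-root test: r = -2 gives p(-2) = 0.
Dividing by (r + 2) leaves r^2 - 22r + 120.
The quadratic factors as (r - 10)·(r - 12).
Eigenvalues: -2, 10, 12.

-2, 10, 12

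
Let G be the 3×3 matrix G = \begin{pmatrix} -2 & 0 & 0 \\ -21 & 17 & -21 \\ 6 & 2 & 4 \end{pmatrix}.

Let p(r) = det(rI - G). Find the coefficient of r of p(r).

p(r) = r^3 - 19r^2 + 68r + 220.
The coefficient of r is 68.

68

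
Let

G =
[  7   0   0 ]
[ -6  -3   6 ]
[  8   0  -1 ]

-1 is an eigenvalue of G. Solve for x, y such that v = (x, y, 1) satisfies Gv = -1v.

We need (G + 1I)v = 0.
G + 1I = [[8, 0, 0], [-6, -2, 6], [8, 0, 0]].
Row 1: (8)·x + (0)·y + (0)·1 = 0
Row 2: (-6)·x + (-2)·y + (6)·1 = 0
Row 3: (8)·x + (0)·y + (0)·1 = 0
Solving gives x = 0, y = 3.
Check: G·(0, 3, 1) = (0, -3, -1) = -1·(0, 3, 1).

0, 3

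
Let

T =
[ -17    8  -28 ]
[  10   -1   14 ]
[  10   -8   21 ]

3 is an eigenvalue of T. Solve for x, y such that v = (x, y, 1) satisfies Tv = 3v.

We need (T - 3I)v = 0.
T - 3I = [[-20, 8, -28], [10, -4, 14], [10, -8, 18]].
Row 1: (-20)·x + (8)·y + (-28)·1 = 0
Row 2: (10)·x + (-4)·y + (14)·1 = 0
Row 3: (10)·x + (-8)·y + (18)·1 = 0
Solving gives x = -1, y = 1.
Check: T·(-1, 1, 1) = (-3, 3, 3) = 3·(-1, 1, 1).

-1, 1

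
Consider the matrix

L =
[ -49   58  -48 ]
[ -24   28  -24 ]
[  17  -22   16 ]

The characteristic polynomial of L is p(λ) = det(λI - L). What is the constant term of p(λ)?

-32

p(λ) = λ^3 + 5λ^2 - 28λ - 32.
The constant term is -32.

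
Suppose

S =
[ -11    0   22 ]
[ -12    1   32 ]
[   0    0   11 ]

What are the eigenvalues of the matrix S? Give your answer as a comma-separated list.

Set up det(λI - S) = 0.
Cofactor expansion gives p(λ) = λ^3 - λ^2 - 121λ + 121.
Rational-root test: λ = 1 gives p(1) = 0.
Dividing by (λ - 1) leaves λ^2 - 121.
The quadratic factors as (λ + 11)·(λ - 11).
Eigenvalues: -11, 1, 11.

-11, 1, 11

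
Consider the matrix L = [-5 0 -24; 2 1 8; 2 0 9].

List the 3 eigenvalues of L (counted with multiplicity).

The characteristic polynomial is p(s) = det(sI - L).
Expanding the 3×3 determinant: p(s) = s^3 - 5s^2 + 7s - 3.
Try s = 1: p(1) = 0, so 1 is a root.
Factor out (s - 1): p(s) = (s - 1)·(s^2 - 4s + 3).
The quadratic factors as (s - 1)·(s - 3).
Eigenvalues: 1, 1, 3.

1, 1, 3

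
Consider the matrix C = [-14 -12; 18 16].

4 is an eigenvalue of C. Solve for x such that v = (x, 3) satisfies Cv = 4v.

We need (C - 4I)v = 0.
C - 4I = [[-18, -12], [18, 12]].
Row 1: (-18)·x + (-12)·3 = 0
Row 2: (18)·x + (12)·3 = 0
Solving gives x = -2.
Check: C·(-2, 3) = (-8, 12) = 4·(-2, 3).

-2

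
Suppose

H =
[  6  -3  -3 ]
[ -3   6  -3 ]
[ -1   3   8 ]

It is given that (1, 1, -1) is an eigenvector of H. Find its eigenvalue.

Compute Hv: H·(1, 1, -1) = (6, 6, -6).
Since Hv = λv, compare component 1: 6 = λ·1, so λ = 6.

6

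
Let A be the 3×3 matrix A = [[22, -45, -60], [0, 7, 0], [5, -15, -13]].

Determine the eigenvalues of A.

Compute the characteristic polynomial p(lambda) = det(lambda·I - A).
Expanding along the first row, p(lambda) = lambda^3 - 16·lambda^2 + 77·lambda - 98.
Try lambda = 2: p(2) = 0, so 2 is a root.
Factor out (lambda - 2): p(lambda) = (lambda - 2)·(lambda^2 - 14·lambda + 49).
The quadratic factor is (lambda - 7)^2.
Eigenvalues: 2, 7, 7.

2, 7, 7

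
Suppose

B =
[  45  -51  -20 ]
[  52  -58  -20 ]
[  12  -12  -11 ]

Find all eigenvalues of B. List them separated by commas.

-11, -7, -6

Compute the characteristic polynomial p(t) = det(tI - B).
Expanding along the first row, p(t) = t^3 + 24t^2 + 185t + 462.
Rational-root test: t = -6 gives p(-6) = 0.
Factor out (t + 6): p(t) = (t + 6)·(t^2 + 18t + 77).
The quadratic factors as (t + 11)·(t + 7).
Eigenvalues: -11, -7, -6.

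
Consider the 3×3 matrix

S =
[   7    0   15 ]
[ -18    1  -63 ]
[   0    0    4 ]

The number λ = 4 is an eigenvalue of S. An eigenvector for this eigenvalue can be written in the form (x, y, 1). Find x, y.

We need (S - 4I)v = 0.
S - 4I = [[3, 0, 15], [-18, -3, -63], [0, 0, 0]].
Row 1: (3)·x + (0)·y + (15)·1 = 0
Row 2: (-18)·x + (-3)·y + (-63)·1 = 0
Row 3: (0)·x + (0)·y + (0)·1 = 0
Solving gives x = -5, y = 9.
Check: S·(-5, 9, 1) = (-20, 36, 4) = 4·(-5, 9, 1).

-5, 9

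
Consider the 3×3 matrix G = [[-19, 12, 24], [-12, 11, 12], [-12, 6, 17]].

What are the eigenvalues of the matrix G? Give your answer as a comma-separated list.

-1, 5, 5

Compute the characteristic polynomial p(t) = det(tI - G).
Expanding the 3×3 determinant: p(t) = t^3 - 9t^2 + 15t + 25.
Try t = -1: p(-1) = 0, so -1 is a root.
Factor out (t + 1): p(t) = (t + 1)·(t^2 - 10t + 25).
The quadratic factor is (t - 5)^2.
Eigenvalues: -1, 5, 5.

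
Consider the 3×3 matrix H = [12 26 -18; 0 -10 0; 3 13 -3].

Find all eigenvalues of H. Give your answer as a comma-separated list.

The characteristic polynomial is p(λ) = det(λI - H).
Expanding the 3×3 determinant: p(λ) = λ^3 + λ^2 - 72λ + 180.
Rational-root test: λ = 3 gives p(3) = 0.
Dividing by (λ - 3) leaves λ^2 + 4λ - 60.
The quadratic factors as (λ + 10)·(λ - 6).
Eigenvalues: -10, 3, 6.

-10, 3, 6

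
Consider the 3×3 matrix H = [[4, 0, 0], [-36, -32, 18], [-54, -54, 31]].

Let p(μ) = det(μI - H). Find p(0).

80

p(0) = det(0·I − H) = det(−H) = (−1)^3·det(H).
det(H) = -80, so p(0) = 80.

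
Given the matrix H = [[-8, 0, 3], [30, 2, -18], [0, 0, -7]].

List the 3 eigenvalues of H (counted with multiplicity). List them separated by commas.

Set up det(lambda·I - H) = 0.
Expanding along the first row, p(lambda) = lambda^3 + 13·lambda^2 + 26·lambda - 112.
Rational-root test: lambda = -7 gives p(-7) = 0.
Factor out (lambda + 7): p(lambda) = (lambda + 7)·(lambda^2 + 6·lambda - 16).
The quadratic factors as (lambda + 8)·(lambda - 2).
Eigenvalues: -8, -7, 2.

-8, -7, 2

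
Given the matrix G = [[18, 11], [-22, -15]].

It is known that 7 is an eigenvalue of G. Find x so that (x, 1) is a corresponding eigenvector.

-1

We need (G - 7I)v = 0.
G - 7I = [[11, 11], [-22, -22]].
Row 1: (11)·x + (11)·1 = 0
Row 2: (-22)·x + (-22)·1 = 0
Solving gives x = -1.
Check: G·(-1, 1) = (-7, 7) = 7·(-1, 1).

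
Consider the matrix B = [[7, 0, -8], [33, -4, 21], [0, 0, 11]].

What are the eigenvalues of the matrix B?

The characteristic polynomial is p(lambda) = det(lambda·I - B).
Cofactor expansion gives p(lambda) = lambda^3 - 14·lambda^2 + 5·lambda + 308.
Try lambda = -4: p(-4) = 0, so -4 is a root.
Dividing by (lambda + 4) leaves lambda^2 - 18·lambda + 77.
The quadratic factors as (lambda - 7)·(lambda - 11).
Eigenvalues: -4, 7, 11.

-4, 7, 11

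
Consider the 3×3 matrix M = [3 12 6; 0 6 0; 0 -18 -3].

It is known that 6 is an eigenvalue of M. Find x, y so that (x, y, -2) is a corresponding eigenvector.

We need (M - 6I)v = 0.
M - 6I = [[-3, 12, 6], [0, 0, 0], [0, -18, -9]].
Row 1: (-3)·x + (12)·y + (6)·-2 = 0
Row 2: (0)·x + (0)·y + (0)·-2 = 0
Row 3: (0)·x + (-18)·y + (-9)·-2 = 0
Solving gives x = 0, y = 1.
Check: M·(0, 1, -2) = (0, 6, -12) = 6·(0, 1, -2).

0, 1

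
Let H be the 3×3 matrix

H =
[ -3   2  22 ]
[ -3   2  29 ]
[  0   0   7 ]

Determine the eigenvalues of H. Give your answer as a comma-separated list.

Set up det(λI - H) = 0.
Expanding the 3×3 determinant: p(λ) = λ^3 - 6λ^2 - 7λ.
Since p(-1) = 0, λ = -1 is a root.
Factor out (λ + 1): p(λ) = (λ + 1)·(λ^2 - 7λ).
The quadratic factors as λ·(λ - 7).
Eigenvalues: -1, 0, 7.

-1, 0, 7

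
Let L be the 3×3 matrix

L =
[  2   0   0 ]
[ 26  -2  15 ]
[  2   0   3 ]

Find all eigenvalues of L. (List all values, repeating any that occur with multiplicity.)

-2, 2, 3

Compute the characteristic polynomial p(s) = det(sI - L).
Expanding the 3×3 determinant: p(s) = s^3 - 3s^2 - 4s + 12.
Rational-root test: s = 2 gives p(2) = 0.
Factor out (s - 2): p(s) = (s - 2)·(s^2 - s - 6).
The quadratic factors as (s + 2)·(s - 3).
Eigenvalues: -2, 2, 3.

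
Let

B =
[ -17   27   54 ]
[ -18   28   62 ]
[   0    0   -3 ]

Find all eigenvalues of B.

Set up det(rI - B) = 0.
Expanding the 3×3 determinant: p(r) = r^3 - 8r^2 - 23r + 30.
Since p(1) = 0, r = 1 is a root.
Factor out (r - 1): p(r) = (r - 1)·(r^2 - 7r - 30).
The quadratic factors as (r + 3)·(r - 10).
Eigenvalues: -3, 1, 10.

-3, 1, 10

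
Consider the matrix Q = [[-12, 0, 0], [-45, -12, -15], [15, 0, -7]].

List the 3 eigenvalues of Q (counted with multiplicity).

The characteristic polynomial is p(λ) = det(λI - Q).
Cofactor expansion gives p(λ) = λ^3 + 31λ^2 + 312λ + 1008.
Try λ = -7: p(-7) = 0, so -7 is a root.
Factor out (λ + 7): p(λ) = (λ + 7)·(λ^2 + 24λ + 144).
The quadratic factor is (λ + 12)^2.
Eigenvalues: -12, -12, -7.

-12, -12, -7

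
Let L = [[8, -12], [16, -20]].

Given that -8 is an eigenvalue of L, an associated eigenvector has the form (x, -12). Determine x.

-9

We need (L + 8I)v = 0.
L + 8I = [[16, -12], [16, -12]].
Row 1: (16)·x + (-12)·-12 = 0
Row 2: (16)·x + (-12)·-12 = 0
Solving gives x = -9.
Check: L·(-9, -12) = (72, 96) = -8·(-9, -12).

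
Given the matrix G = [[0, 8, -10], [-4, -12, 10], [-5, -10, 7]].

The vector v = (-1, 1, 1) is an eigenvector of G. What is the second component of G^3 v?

First find the eigenvalue: Gv = (-2, 2, 2) = 2·(-1, 1, 1), so λ = 2.
Then G^3 v = λ^3·v = 2^3·(-1, 1, 1) = 8·(-1, 1, 1) = (-8, 8, 8).

8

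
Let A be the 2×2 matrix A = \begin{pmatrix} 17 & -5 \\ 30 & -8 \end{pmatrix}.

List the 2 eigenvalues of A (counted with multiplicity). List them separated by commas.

2, 7

det(A - λI) = (17 - λ)(-8 - λ) - (-5)·(30) = λ^2 - 9λ + 14.
This factors as (λ - 2)·(λ - 7) = 0.
Eigenvalues: 2, 7.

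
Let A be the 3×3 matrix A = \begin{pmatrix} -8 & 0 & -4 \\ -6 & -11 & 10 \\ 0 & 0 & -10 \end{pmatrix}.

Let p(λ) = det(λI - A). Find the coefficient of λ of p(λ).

278

p(λ) = λ^3 + 29λ^2 + 278λ + 880.
The coefficient of λ is 278.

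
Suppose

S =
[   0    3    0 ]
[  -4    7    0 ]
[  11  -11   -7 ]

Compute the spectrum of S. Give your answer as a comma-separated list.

-7, 3, 4

The characteristic polynomial is p(μ) = det(μI - S).
Expanding the 3×3 determinant: p(μ) = μ^3 - 37μ + 84.
Rational-root test: μ = 3 gives p(3) = 0.
Factor out (μ - 3): p(μ) = (μ - 3)·(μ^2 + 3μ - 28).
The quadratic factors as (μ + 7)·(μ - 4).
Eigenvalues: -7, 3, 4.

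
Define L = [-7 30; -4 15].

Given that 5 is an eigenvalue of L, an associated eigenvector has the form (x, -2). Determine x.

-5

We need (L - 5I)v = 0.
L - 5I = [[-12, 30], [-4, 10]].
Row 1: (-12)·x + (30)·-2 = 0
Row 2: (-4)·x + (10)·-2 = 0
Solving gives x = -5.
Check: L·(-5, -2) = (-25, -10) = 5·(-5, -2).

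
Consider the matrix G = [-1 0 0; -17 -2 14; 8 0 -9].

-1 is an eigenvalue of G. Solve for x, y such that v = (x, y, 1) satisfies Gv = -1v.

1, -3

We need (G + 1I)v = 0.
G + 1I = [[0, 0, 0], [-17, -1, 14], [8, 0, -8]].
Row 1: (0)·x + (0)·y + (0)·1 = 0
Row 2: (-17)·x + (-1)·y + (14)·1 = 0
Row 3: (8)·x + (0)·y + (-8)·1 = 0
Solving gives x = 1, y = -3.
Check: G·(1, -3, 1) = (-1, 3, -1) = -1·(1, -3, 1).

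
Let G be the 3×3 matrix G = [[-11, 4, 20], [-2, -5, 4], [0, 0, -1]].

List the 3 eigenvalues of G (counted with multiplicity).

-9, -7, -1

Set up det(λI - G) = 0.
Cofactor expansion gives p(λ) = λ^3 + 17λ^2 + 79λ + 63.
Try λ = -9: p(-9) = 0, so -9 is a root.
Factor out (λ + 9): p(λ) = (λ + 9)·(λ^2 + 8λ + 7).
The quadratic factors as (λ + 7)·(λ + 1).
Eigenvalues: -9, -7, -1.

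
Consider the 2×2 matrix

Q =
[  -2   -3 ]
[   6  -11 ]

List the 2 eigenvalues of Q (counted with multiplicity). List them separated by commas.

det(Q - rI) = (-2 - r)(-11 - r) - (-3)·(6) = r^2 + 13r + 40.
This factors as (r + 8)·(r + 5) = 0.
Eigenvalues: -8, -5.

-8, -5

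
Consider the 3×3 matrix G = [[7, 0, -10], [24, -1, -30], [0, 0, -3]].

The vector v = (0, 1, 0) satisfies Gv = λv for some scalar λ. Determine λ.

-1

Compute Gv: G·(0, 1, 0) = (0, -1, 0).
Since Gv = λv, compare component 2: -1 = λ·1, so λ = -1.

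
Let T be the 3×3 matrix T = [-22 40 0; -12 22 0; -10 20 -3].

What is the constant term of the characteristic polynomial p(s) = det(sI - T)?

p(0) = det(0·I − T) = det(−T) = (−1)^3·det(T).
det(T) = 12, so p(0) = -12.

-12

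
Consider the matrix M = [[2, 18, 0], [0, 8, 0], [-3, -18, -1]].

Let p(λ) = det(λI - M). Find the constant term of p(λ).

16

p(λ) = λ^3 - 9λ^2 + 6λ + 16.
The constant term is 16.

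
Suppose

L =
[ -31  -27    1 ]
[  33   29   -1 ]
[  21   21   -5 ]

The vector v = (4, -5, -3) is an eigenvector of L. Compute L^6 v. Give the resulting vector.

First find the eigenvalue: Lv = (8, -10, -6) = 2·(4, -5, -3), so λ = 2.
Then L^6 v = λ^6·v = 2^6·(4, -5, -3) = 64·(4, -5, -3) = (256, -320, -192).

(256, -320, -192)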